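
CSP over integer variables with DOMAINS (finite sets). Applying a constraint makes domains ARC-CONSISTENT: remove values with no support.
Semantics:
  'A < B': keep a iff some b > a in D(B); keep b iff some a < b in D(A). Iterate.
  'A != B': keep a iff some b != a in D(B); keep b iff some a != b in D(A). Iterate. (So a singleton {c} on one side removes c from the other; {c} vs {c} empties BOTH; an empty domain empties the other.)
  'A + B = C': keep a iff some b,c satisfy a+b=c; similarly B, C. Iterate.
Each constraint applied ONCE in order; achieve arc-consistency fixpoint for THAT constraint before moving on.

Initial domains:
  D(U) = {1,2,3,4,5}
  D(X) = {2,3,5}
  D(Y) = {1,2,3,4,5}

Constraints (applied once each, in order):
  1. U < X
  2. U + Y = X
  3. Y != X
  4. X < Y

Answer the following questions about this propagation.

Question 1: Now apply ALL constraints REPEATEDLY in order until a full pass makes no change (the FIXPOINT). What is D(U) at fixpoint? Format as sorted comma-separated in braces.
Answer: {}

Derivation:
pass 0 (initial): D(U)={1,2,3,4,5}
pass 1: U {1,2,3,4,5}->{1,2,3,4}; X {2,3,5}->{2,3}; Y {1,2,3,4,5}->{3,4}
pass 2: U {1,2,3,4}->{}; X {2,3}->{}; Y {3,4}->{}
pass 3: no change
Fixpoint after 3 passes: D(U) = {}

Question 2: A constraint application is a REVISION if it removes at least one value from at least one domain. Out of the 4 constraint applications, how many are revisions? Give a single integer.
Answer: 3

Derivation:
Constraint 1 (U < X) on D(U)={1,2,3,4,5} D(X)={2,3,5}: U {1,2,3,4,5}->{1,2,3,4} => REVISION
Constraint 2 (U + Y = X) on D(U)={1,2,3,4} D(Y)={1,2,3,4,5} D(X)={2,3,5}: Y {1,2,3,4,5}->{1,2,3,4} => REVISION
Constraint 3 (Y != X) on D(Y)={1,2,3,4} D(X)={2,3,5}: no change => not a revision
Constraint 4 (X < Y) on D(X)={2,3,5} D(Y)={1,2,3,4}: X {2,3,5}->{2,3}; Y {1,2,3,4}->{3,4} => REVISION
Total revisions = 3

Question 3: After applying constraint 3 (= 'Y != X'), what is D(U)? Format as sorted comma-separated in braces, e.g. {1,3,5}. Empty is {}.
Answer: {1,2,3,4}

Derivation:
Constraint 1 (U < X) on D(U)={1,2,3,4,5} D(X)={2,3,5}: U {1,2,3,4,5}->{1,2,3,4}
Constraint 2 (U + Y = X) on D(U)={1,2,3,4} D(Y)={1,2,3,4,5} D(X)={2,3,5}: Y {1,2,3,4,5}->{1,2,3,4}
Constraint 3 (Y != X) on D(Y)={1,2,3,4} D(X)={2,3,5}: no change
So after constraint 3: D(U) = {1,2,3,4}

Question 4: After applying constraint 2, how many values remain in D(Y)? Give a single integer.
Constraint 1 (U < X) on D(U)={1,2,3,4,5} D(X)={2,3,5}: U {1,2,3,4,5}->{1,2,3,4}
Constraint 2 (U + Y = X) on D(U)={1,2,3,4} D(Y)={1,2,3,4,5} D(X)={2,3,5}: Y {1,2,3,4,5}->{1,2,3,4}
So after constraint 2: D(Y)={1,2,3,4}, size = 4

Answer: 4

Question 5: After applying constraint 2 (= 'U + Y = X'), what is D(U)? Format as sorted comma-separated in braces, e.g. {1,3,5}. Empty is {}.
Answer: {1,2,3,4}

Derivation:
Constraint 1 (U < X) on D(U)={1,2,3,4,5} D(X)={2,3,5}: U {1,2,3,4,5}->{1,2,3,4}
Constraint 2 (U + Y = X) on D(U)={1,2,3,4} D(Y)={1,2,3,4,5} D(X)={2,3,5}: Y {1,2,3,4,5}->{1,2,3,4}
So after constraint 2: D(U) = {1,2,3,4}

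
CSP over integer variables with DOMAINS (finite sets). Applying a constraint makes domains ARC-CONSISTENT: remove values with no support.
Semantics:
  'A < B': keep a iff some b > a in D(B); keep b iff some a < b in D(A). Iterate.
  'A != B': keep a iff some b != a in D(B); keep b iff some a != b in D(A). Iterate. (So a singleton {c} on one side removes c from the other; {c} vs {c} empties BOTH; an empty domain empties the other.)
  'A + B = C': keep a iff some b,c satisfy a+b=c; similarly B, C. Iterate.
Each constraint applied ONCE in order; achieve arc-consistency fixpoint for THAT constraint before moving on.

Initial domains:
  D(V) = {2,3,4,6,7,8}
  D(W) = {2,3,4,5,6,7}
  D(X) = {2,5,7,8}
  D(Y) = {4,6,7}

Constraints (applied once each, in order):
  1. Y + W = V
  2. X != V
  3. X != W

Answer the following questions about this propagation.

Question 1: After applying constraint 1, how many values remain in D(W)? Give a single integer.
Constraint 1 (Y + W = V) on D(Y)={4,6,7} D(W)={2,3,4,5,6,7} D(V)={2,3,4,6,7,8}: Y {4,6,7}->{4,6}; W {2,3,4,5,6,7}->{2,3,4}; V {2,3,4,6,7,8}->{6,7,8}
So after constraint 1: D(W)={2,3,4}, size = 3

Answer: 3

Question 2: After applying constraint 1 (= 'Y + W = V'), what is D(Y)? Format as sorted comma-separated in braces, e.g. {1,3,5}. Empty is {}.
Answer: {4,6}

Derivation:
Constraint 1 (Y + W = V) on D(Y)={4,6,7} D(W)={2,3,4,5,6,7} D(V)={2,3,4,6,7,8}: Y {4,6,7}->{4,6}; W {2,3,4,5,6,7}->{2,3,4}; V {2,3,4,6,7,8}->{6,7,8}
So after constraint 1: D(Y) = {4,6}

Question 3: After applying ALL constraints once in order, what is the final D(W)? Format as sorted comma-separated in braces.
Answer: {2,3,4}

Derivation:
Constraint 1 (Y + W = V) on D(Y)={4,6,7} D(W)={2,3,4,5,6,7} D(V)={2,3,4,6,7,8}: Y {4,6,7}->{4,6}; W {2,3,4,5,6,7}->{2,3,4}; V {2,3,4,6,7,8}->{6,7,8}
Constraint 2 (X != V) on D(X)={2,5,7,8} D(V)={6,7,8}: no change
Constraint 3 (X != W) on D(X)={2,5,7,8} D(W)={2,3,4}: no change
So after all 3 constraints: D(W) = {2,3,4}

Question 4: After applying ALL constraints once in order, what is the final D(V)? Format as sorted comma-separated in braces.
Constraint 1 (Y + W = V) on D(Y)={4,6,7} D(W)={2,3,4,5,6,7} D(V)={2,3,4,6,7,8}: Y {4,6,7}->{4,6}; W {2,3,4,5,6,7}->{2,3,4}; V {2,3,4,6,7,8}->{6,7,8}
Constraint 2 (X != V) on D(X)={2,5,7,8} D(V)={6,7,8}: no change
Constraint 3 (X != W) on D(X)={2,5,7,8} D(W)={2,3,4}: no change
So after all 3 constraints: D(V) = {6,7,8}

Answer: {6,7,8}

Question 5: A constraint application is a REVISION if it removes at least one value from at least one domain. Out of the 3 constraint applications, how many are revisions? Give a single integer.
Constraint 1 (Y + W = V) on D(Y)={4,6,7} D(W)={2,3,4,5,6,7} D(V)={2,3,4,6,7,8}: Y {4,6,7}->{4,6}; W {2,3,4,5,6,7}->{2,3,4}; V {2,3,4,6,7,8}->{6,7,8} => REVISION
Constraint 2 (X != V) on D(X)={2,5,7,8} D(V)={6,7,8}: no change => not a revision
Constraint 3 (X != W) on D(X)={2,5,7,8} D(W)={2,3,4}: no change => not a revision
Total revisions = 1

Answer: 1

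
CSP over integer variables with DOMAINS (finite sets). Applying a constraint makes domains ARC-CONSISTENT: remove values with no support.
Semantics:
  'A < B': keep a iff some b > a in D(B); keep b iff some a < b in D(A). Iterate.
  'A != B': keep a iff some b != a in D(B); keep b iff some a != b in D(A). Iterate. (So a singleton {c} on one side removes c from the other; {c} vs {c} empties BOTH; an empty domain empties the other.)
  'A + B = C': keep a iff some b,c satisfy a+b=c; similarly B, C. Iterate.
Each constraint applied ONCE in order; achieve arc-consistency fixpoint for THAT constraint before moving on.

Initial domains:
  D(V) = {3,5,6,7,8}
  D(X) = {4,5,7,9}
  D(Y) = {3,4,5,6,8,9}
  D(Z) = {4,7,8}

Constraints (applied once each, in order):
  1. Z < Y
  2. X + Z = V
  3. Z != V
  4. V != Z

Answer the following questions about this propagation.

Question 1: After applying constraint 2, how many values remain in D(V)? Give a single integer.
Answer: 1

Derivation:
Constraint 1 (Z < Y) on D(Z)={4,7,8} D(Y)={3,4,5,6,8,9}: Y {3,4,5,6,8,9}->{5,6,8,9}
Constraint 2 (X + Z = V) on D(X)={4,5,7,9} D(Z)={4,7,8} D(V)={3,5,6,7,8}: X {4,5,7,9}->{4}; Z {4,7,8}->{4}; V {3,5,6,7,8}->{8}
So after constraint 2: D(V)={8}, size = 1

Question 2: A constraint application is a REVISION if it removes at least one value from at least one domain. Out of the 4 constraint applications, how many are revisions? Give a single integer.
Constraint 1 (Z < Y) on D(Z)={4,7,8} D(Y)={3,4,5,6,8,9}: Y {3,4,5,6,8,9}->{5,6,8,9} => REVISION
Constraint 2 (X + Z = V) on D(X)={4,5,7,9} D(Z)={4,7,8} D(V)={3,5,6,7,8}: X {4,5,7,9}->{4}; Z {4,7,8}->{4}; V {3,5,6,7,8}->{8} => REVISION
Constraint 3 (Z != V) on D(Z)={4} D(V)={8}: no change => not a revision
Constraint 4 (V != Z) on D(V)={8} D(Z)={4}: no change => not a revision
Total revisions = 2

Answer: 2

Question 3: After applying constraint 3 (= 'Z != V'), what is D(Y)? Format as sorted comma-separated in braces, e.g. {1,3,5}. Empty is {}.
Answer: {5,6,8,9}

Derivation:
Constraint 1 (Z < Y) on D(Z)={4,7,8} D(Y)={3,4,5,6,8,9}: Y {3,4,5,6,8,9}->{5,6,8,9}
Constraint 2 (X + Z = V) on D(X)={4,5,7,9} D(Z)={4,7,8} D(V)={3,5,6,7,8}: X {4,5,7,9}->{4}; Z {4,7,8}->{4}; V {3,5,6,7,8}->{8}
Constraint 3 (Z != V) on D(Z)={4} D(V)={8}: no change
So after constraint 3: D(Y) = {5,6,8,9}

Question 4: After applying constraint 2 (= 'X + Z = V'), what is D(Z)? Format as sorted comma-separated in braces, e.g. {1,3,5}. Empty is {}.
Constraint 1 (Z < Y) on D(Z)={4,7,8} D(Y)={3,4,5,6,8,9}: Y {3,4,5,6,8,9}->{5,6,8,9}
Constraint 2 (X + Z = V) on D(X)={4,5,7,9} D(Z)={4,7,8} D(V)={3,5,6,7,8}: X {4,5,7,9}->{4}; Z {4,7,8}->{4}; V {3,5,6,7,8}->{8}
So after constraint 2: D(Z) = {4}

Answer: {4}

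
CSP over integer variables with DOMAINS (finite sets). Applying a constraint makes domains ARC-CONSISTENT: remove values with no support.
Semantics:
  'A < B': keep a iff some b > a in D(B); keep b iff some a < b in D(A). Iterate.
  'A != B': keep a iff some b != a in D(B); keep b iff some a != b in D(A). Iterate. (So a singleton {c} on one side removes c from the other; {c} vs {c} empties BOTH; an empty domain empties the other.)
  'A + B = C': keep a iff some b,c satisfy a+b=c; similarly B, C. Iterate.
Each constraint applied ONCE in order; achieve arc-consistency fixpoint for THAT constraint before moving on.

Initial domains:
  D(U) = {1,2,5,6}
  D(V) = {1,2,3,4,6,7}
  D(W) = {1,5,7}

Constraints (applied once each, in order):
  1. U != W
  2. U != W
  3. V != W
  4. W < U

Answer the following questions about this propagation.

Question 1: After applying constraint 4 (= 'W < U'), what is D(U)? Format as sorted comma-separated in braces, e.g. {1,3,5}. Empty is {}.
Constraint 1 (U != W) on D(U)={1,2,5,6} D(W)={1,5,7}: no change
Constraint 2 (U != W) on D(U)={1,2,5,6} D(W)={1,5,7}: no change
Constraint 3 (V != W) on D(V)={1,2,3,4,6,7} D(W)={1,5,7}: no change
Constraint 4 (W < U) on D(W)={1,5,7} D(U)={1,2,5,6}: W {1,5,7}->{1,5}; U {1,2,5,6}->{2,5,6}
So after constraint 4: D(U) = {2,5,6}

Answer: {2,5,6}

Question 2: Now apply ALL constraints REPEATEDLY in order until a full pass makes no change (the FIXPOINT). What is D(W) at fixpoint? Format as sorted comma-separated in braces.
pass 0 (initial): D(W)={1,5,7}
pass 1: U {1,2,5,6}->{2,5,6}; W {1,5,7}->{1,5}
pass 2: no change
Fixpoint after 2 passes: D(W) = {1,5}

Answer: {1,5}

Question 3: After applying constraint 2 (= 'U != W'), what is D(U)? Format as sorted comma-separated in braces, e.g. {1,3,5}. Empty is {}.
Answer: {1,2,5,6}

Derivation:
Constraint 1 (U != W) on D(U)={1,2,5,6} D(W)={1,5,7}: no change
Constraint 2 (U != W) on D(U)={1,2,5,6} D(W)={1,5,7}: no change
So after constraint 2: D(U) = {1,2,5,6}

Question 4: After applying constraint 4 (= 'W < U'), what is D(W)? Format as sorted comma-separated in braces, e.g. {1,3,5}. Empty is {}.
Answer: {1,5}

Derivation:
Constraint 1 (U != W) on D(U)={1,2,5,6} D(W)={1,5,7}: no change
Constraint 2 (U != W) on D(U)={1,2,5,6} D(W)={1,5,7}: no change
Constraint 3 (V != W) on D(V)={1,2,3,4,6,7} D(W)={1,5,7}: no change
Constraint 4 (W < U) on D(W)={1,5,7} D(U)={1,2,5,6}: W {1,5,7}->{1,5}; U {1,2,5,6}->{2,5,6}
So after constraint 4: D(W) = {1,5}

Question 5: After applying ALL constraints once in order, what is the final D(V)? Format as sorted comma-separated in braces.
Constraint 1 (U != W) on D(U)={1,2,5,6} D(W)={1,5,7}: no change
Constraint 2 (U != W) on D(U)={1,2,5,6} D(W)={1,5,7}: no change
Constraint 3 (V != W) on D(V)={1,2,3,4,6,7} D(W)={1,5,7}: no change
Constraint 4 (W < U) on D(W)={1,5,7} D(U)={1,2,5,6}: W {1,5,7}->{1,5}; U {1,2,5,6}->{2,5,6}
So after all 4 constraints: D(V) = {1,2,3,4,6,7}

Answer: {1,2,3,4,6,7}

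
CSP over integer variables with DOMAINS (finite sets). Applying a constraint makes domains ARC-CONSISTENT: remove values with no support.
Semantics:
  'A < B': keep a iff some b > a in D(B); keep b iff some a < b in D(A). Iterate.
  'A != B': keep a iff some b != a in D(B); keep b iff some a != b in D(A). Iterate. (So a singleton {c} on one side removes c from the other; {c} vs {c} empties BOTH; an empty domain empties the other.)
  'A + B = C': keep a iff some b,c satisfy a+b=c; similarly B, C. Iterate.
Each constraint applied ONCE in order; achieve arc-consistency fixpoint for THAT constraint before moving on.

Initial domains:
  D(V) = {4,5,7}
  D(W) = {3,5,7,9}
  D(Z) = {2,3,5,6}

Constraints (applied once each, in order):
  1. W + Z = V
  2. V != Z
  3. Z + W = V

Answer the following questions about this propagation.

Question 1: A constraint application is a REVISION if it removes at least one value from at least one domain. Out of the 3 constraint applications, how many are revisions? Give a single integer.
Answer: 1

Derivation:
Constraint 1 (W + Z = V) on D(W)={3,5,7,9} D(Z)={2,3,5,6} D(V)={4,5,7}: W {3,5,7,9}->{3,5}; Z {2,3,5,6}->{2}; V {4,5,7}->{5,7} => REVISION
Constraint 2 (V != Z) on D(V)={5,7} D(Z)={2}: no change => not a revision
Constraint 3 (Z + W = V) on D(Z)={2} D(W)={3,5} D(V)={5,7}: no change => not a revision
Total revisions = 1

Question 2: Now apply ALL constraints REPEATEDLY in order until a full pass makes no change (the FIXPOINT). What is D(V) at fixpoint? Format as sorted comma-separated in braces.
pass 0 (initial): D(V)={4,5,7}
pass 1: V {4,5,7}->{5,7}; W {3,5,7,9}->{3,5}; Z {2,3,5,6}->{2}
pass 2: no change
Fixpoint after 2 passes: D(V) = {5,7}

Answer: {5,7}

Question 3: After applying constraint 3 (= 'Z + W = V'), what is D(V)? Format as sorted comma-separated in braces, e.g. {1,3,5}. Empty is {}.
Answer: {5,7}

Derivation:
Constraint 1 (W + Z = V) on D(W)={3,5,7,9} D(Z)={2,3,5,6} D(V)={4,5,7}: W {3,5,7,9}->{3,5}; Z {2,3,5,6}->{2}; V {4,5,7}->{5,7}
Constraint 2 (V != Z) on D(V)={5,7} D(Z)={2}: no change
Constraint 3 (Z + W = V) on D(Z)={2} D(W)={3,5} D(V)={5,7}: no change
So after constraint 3: D(V) = {5,7}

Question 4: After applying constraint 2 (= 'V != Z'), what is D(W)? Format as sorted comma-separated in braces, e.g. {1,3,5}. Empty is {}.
Answer: {3,5}

Derivation:
Constraint 1 (W + Z = V) on D(W)={3,5,7,9} D(Z)={2,3,5,6} D(V)={4,5,7}: W {3,5,7,9}->{3,5}; Z {2,3,5,6}->{2}; V {4,5,7}->{5,7}
Constraint 2 (V != Z) on D(V)={5,7} D(Z)={2}: no change
So after constraint 2: D(W) = {3,5}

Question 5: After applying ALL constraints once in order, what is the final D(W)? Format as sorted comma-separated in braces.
Answer: {3,5}

Derivation:
Constraint 1 (W + Z = V) on D(W)={3,5,7,9} D(Z)={2,3,5,6} D(V)={4,5,7}: W {3,5,7,9}->{3,5}; Z {2,3,5,6}->{2}; V {4,5,7}->{5,7}
Constraint 2 (V != Z) on D(V)={5,7} D(Z)={2}: no change
Constraint 3 (Z + W = V) on D(Z)={2} D(W)={3,5} D(V)={5,7}: no change
So after all 3 constraints: D(W) = {3,5}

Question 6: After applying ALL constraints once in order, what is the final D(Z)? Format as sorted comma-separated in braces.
Answer: {2}

Derivation:
Constraint 1 (W + Z = V) on D(W)={3,5,7,9} D(Z)={2,3,5,6} D(V)={4,5,7}: W {3,5,7,9}->{3,5}; Z {2,3,5,6}->{2}; V {4,5,7}->{5,7}
Constraint 2 (V != Z) on D(V)={5,7} D(Z)={2}: no change
Constraint 3 (Z + W = V) on D(Z)={2} D(W)={3,5} D(V)={5,7}: no change
So after all 3 constraints: D(Z) = {2}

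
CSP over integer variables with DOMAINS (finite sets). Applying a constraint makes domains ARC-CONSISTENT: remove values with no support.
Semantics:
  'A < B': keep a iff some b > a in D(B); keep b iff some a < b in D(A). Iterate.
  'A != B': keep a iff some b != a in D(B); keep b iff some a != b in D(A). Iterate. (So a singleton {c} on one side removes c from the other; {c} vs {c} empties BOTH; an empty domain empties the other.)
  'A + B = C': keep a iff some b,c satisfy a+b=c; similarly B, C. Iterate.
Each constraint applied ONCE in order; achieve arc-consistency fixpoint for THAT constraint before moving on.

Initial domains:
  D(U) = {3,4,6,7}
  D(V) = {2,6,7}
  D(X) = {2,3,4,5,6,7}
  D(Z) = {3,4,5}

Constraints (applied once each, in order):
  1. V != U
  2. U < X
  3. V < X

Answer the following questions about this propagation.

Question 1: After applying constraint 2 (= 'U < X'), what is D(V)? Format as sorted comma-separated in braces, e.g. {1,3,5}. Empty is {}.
Answer: {2,6,7}

Derivation:
Constraint 1 (V != U) on D(V)={2,6,7} D(U)={3,4,6,7}: no change
Constraint 2 (U < X) on D(U)={3,4,6,7} D(X)={2,3,4,5,6,7}: U {3,4,6,7}->{3,4,6}; X {2,3,4,5,6,7}->{4,5,6,7}
So after constraint 2: D(V) = {2,6,7}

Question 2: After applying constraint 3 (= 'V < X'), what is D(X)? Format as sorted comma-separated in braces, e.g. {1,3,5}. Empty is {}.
Constraint 1 (V != U) on D(V)={2,6,7} D(U)={3,4,6,7}: no change
Constraint 2 (U < X) on D(U)={3,4,6,7} D(X)={2,3,4,5,6,7}: U {3,4,6,7}->{3,4,6}; X {2,3,4,5,6,7}->{4,5,6,7}
Constraint 3 (V < X) on D(V)={2,6,7} D(X)={4,5,6,7}: V {2,6,7}->{2,6}
So after constraint 3: D(X) = {4,5,6,7}

Answer: {4,5,6,7}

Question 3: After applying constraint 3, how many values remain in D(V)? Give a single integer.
Constraint 1 (V != U) on D(V)={2,6,7} D(U)={3,4,6,7}: no change
Constraint 2 (U < X) on D(U)={3,4,6,7} D(X)={2,3,4,5,6,7}: U {3,4,6,7}->{3,4,6}; X {2,3,4,5,6,7}->{4,5,6,7}
Constraint 3 (V < X) on D(V)={2,6,7} D(X)={4,5,6,7}: V {2,6,7}->{2,6}
So after constraint 3: D(V)={2,6}, size = 2

Answer: 2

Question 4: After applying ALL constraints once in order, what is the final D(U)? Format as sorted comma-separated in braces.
Constraint 1 (V != U) on D(V)={2,6,7} D(U)={3,4,6,7}: no change
Constraint 2 (U < X) on D(U)={3,4,6,7} D(X)={2,3,4,5,6,7}: U {3,4,6,7}->{3,4,6}; X {2,3,4,5,6,7}->{4,5,6,7}
Constraint 3 (V < X) on D(V)={2,6,7} D(X)={4,5,6,7}: V {2,6,7}->{2,6}
So after all 3 constraints: D(U) = {3,4,6}

Answer: {3,4,6}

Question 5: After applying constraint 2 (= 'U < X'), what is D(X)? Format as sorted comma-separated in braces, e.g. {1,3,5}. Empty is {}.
Constraint 1 (V != U) on D(V)={2,6,7} D(U)={3,4,6,7}: no change
Constraint 2 (U < X) on D(U)={3,4,6,7} D(X)={2,3,4,5,6,7}: U {3,4,6,7}->{3,4,6}; X {2,3,4,5,6,7}->{4,5,6,7}
So after constraint 2: D(X) = {4,5,6,7}

Answer: {4,5,6,7}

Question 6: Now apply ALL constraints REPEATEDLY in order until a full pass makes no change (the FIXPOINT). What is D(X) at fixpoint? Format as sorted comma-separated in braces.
pass 0 (initial): D(X)={2,3,4,5,6,7}
pass 1: U {3,4,6,7}->{3,4,6}; V {2,6,7}->{2,6}; X {2,3,4,5,6,7}->{4,5,6,7}
pass 2: no change
Fixpoint after 2 passes: D(X) = {4,5,6,7}

Answer: {4,5,6,7}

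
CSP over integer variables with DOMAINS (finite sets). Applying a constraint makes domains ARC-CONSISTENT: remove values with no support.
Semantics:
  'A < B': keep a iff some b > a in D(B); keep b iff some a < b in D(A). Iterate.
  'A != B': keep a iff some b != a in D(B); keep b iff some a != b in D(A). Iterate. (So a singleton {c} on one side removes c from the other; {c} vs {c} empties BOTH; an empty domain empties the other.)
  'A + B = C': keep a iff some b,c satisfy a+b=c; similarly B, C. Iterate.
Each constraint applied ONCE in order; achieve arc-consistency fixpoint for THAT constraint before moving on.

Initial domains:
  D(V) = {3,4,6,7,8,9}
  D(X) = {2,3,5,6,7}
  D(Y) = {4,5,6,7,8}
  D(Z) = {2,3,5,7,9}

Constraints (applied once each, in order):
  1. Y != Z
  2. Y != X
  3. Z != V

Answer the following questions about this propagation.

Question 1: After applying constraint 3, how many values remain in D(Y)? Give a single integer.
Answer: 5

Derivation:
Constraint 1 (Y != Z) on D(Y)={4,5,6,7,8} D(Z)={2,3,5,7,9}: no change
Constraint 2 (Y != X) on D(Y)={4,5,6,7,8} D(X)={2,3,5,6,7}: no change
Constraint 3 (Z != V) on D(Z)={2,3,5,7,9} D(V)={3,4,6,7,8,9}: no change
So after constraint 3: D(Y)={4,5,6,7,8}, size = 5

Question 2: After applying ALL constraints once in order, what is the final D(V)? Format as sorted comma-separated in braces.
Answer: {3,4,6,7,8,9}

Derivation:
Constraint 1 (Y != Z) on D(Y)={4,5,6,7,8} D(Z)={2,3,5,7,9}: no change
Constraint 2 (Y != X) on D(Y)={4,5,6,7,8} D(X)={2,3,5,6,7}: no change
Constraint 3 (Z != V) on D(Z)={2,3,5,7,9} D(V)={3,4,6,7,8,9}: no change
So after all 3 constraints: D(V) = {3,4,6,7,8,9}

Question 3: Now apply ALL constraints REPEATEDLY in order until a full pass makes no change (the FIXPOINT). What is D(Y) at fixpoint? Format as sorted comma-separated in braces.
pass 0 (initial): D(Y)={4,5,6,7,8}
pass 1: no change
Fixpoint after 1 passes: D(Y) = {4,5,6,7,8}

Answer: {4,5,6,7,8}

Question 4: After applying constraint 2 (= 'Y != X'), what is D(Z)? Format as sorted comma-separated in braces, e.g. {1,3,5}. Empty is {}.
Constraint 1 (Y != Z) on D(Y)={4,5,6,7,8} D(Z)={2,3,5,7,9}: no change
Constraint 2 (Y != X) on D(Y)={4,5,6,7,8} D(X)={2,3,5,6,7}: no change
So after constraint 2: D(Z) = {2,3,5,7,9}

Answer: {2,3,5,7,9}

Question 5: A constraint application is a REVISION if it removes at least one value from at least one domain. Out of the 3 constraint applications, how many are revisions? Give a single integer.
Answer: 0

Derivation:
Constraint 1 (Y != Z) on D(Y)={4,5,6,7,8} D(Z)={2,3,5,7,9}: no change => not a revision
Constraint 2 (Y != X) on D(Y)={4,5,6,7,8} D(X)={2,3,5,6,7}: no change => not a revision
Constraint 3 (Z != V) on D(Z)={2,3,5,7,9} D(V)={3,4,6,7,8,9}: no change => not a revision
Total revisions = 0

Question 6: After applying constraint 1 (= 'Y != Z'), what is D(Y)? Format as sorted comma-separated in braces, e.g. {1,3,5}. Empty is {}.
Answer: {4,5,6,7,8}

Derivation:
Constraint 1 (Y != Z) on D(Y)={4,5,6,7,8} D(Z)={2,3,5,7,9}: no change
So after constraint 1: D(Y) = {4,5,6,7,8}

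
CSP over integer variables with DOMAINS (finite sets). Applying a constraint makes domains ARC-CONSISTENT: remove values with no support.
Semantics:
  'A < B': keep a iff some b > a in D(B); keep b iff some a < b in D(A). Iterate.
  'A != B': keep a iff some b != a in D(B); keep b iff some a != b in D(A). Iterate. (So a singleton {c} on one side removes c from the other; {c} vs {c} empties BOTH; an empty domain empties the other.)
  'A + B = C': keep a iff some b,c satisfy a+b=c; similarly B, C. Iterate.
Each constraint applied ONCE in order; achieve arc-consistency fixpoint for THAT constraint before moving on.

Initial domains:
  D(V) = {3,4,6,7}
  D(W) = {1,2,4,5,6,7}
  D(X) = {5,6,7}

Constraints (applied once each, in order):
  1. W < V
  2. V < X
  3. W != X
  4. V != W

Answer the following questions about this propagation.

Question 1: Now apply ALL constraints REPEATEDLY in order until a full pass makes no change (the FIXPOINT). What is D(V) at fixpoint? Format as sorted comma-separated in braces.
pass 0 (initial): D(V)={3,4,6,7}
pass 1: V {3,4,6,7}->{3,4,6}; W {1,2,4,5,6,7}->{1,2,4,5,6}
pass 2: W {1,2,4,5,6}->{1,2,4,5}
pass 3: no change
Fixpoint after 3 passes: D(V) = {3,4,6}

Answer: {3,4,6}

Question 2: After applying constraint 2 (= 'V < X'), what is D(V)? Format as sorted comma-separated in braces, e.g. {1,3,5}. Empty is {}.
Answer: {3,4,6}

Derivation:
Constraint 1 (W < V) on D(W)={1,2,4,5,6,7} D(V)={3,4,6,7}: W {1,2,4,5,6,7}->{1,2,4,5,6}
Constraint 2 (V < X) on D(V)={3,4,6,7} D(X)={5,6,7}: V {3,4,6,7}->{3,4,6}
So after constraint 2: D(V) = {3,4,6}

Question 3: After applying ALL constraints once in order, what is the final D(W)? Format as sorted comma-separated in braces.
Answer: {1,2,4,5,6}

Derivation:
Constraint 1 (W < V) on D(W)={1,2,4,5,6,7} D(V)={3,4,6,7}: W {1,2,4,5,6,7}->{1,2,4,5,6}
Constraint 2 (V < X) on D(V)={3,4,6,7} D(X)={5,6,7}: V {3,4,6,7}->{3,4,6}
Constraint 3 (W != X) on D(W)={1,2,4,5,6} D(X)={5,6,7}: no change
Constraint 4 (V != W) on D(V)={3,4,6} D(W)={1,2,4,5,6}: no change
So after all 4 constraints: D(W) = {1,2,4,5,6}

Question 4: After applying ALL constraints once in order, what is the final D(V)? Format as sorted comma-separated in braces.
Answer: {3,4,6}

Derivation:
Constraint 1 (W < V) on D(W)={1,2,4,5,6,7} D(V)={3,4,6,7}: W {1,2,4,5,6,7}->{1,2,4,5,6}
Constraint 2 (V < X) on D(V)={3,4,6,7} D(X)={5,6,7}: V {3,4,6,7}->{3,4,6}
Constraint 3 (W != X) on D(W)={1,2,4,5,6} D(X)={5,6,7}: no change
Constraint 4 (V != W) on D(V)={3,4,6} D(W)={1,2,4,5,6}: no change
So after all 4 constraints: D(V) = {3,4,6}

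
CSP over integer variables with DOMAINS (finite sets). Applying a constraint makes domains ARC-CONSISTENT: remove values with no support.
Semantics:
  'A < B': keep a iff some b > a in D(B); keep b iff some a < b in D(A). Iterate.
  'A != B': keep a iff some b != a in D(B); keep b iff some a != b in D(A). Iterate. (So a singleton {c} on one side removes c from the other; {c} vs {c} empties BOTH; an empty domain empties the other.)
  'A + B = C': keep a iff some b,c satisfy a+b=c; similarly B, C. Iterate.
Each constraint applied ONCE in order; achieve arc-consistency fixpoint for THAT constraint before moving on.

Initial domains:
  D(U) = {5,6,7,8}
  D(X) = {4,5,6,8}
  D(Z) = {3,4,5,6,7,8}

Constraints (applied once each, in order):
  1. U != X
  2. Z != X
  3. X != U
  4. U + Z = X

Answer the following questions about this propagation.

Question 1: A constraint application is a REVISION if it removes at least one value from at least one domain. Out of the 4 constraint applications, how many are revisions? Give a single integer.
Answer: 1

Derivation:
Constraint 1 (U != X) on D(U)={5,6,7,8} D(X)={4,5,6,8}: no change => not a revision
Constraint 2 (Z != X) on D(Z)={3,4,5,6,7,8} D(X)={4,5,6,8}: no change => not a revision
Constraint 3 (X != U) on D(X)={4,5,6,8} D(U)={5,6,7,8}: no change => not a revision
Constraint 4 (U + Z = X) on D(U)={5,6,7,8} D(Z)={3,4,5,6,7,8} D(X)={4,5,6,8}: U {5,6,7,8}->{5}; Z {3,4,5,6,7,8}->{3}; X {4,5,6,8}->{8} => REVISION
Total revisions = 1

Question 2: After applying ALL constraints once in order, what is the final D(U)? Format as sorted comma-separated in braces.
Constraint 1 (U != X) on D(U)={5,6,7,8} D(X)={4,5,6,8}: no change
Constraint 2 (Z != X) on D(Z)={3,4,5,6,7,8} D(X)={4,5,6,8}: no change
Constraint 3 (X != U) on D(X)={4,5,6,8} D(U)={5,6,7,8}: no change
Constraint 4 (U + Z = X) on D(U)={5,6,7,8} D(Z)={3,4,5,6,7,8} D(X)={4,5,6,8}: U {5,6,7,8}->{5}; Z {3,4,5,6,7,8}->{3}; X {4,5,6,8}->{8}
So after all 4 constraints: D(U) = {5}

Answer: {5}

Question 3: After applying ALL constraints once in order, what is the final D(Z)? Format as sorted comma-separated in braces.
Constraint 1 (U != X) on D(U)={5,6,7,8} D(X)={4,5,6,8}: no change
Constraint 2 (Z != X) on D(Z)={3,4,5,6,7,8} D(X)={4,5,6,8}: no change
Constraint 3 (X != U) on D(X)={4,5,6,8} D(U)={5,6,7,8}: no change
Constraint 4 (U + Z = X) on D(U)={5,6,7,8} D(Z)={3,4,5,6,7,8} D(X)={4,5,6,8}: U {5,6,7,8}->{5}; Z {3,4,5,6,7,8}->{3}; X {4,5,6,8}->{8}
So after all 4 constraints: D(Z) = {3}

Answer: {3}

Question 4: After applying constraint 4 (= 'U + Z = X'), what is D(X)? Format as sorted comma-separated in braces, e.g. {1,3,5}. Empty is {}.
Answer: {8}

Derivation:
Constraint 1 (U != X) on D(U)={5,6,7,8} D(X)={4,5,6,8}: no change
Constraint 2 (Z != X) on D(Z)={3,4,5,6,7,8} D(X)={4,5,6,8}: no change
Constraint 3 (X != U) on D(X)={4,5,6,8} D(U)={5,6,7,8}: no change
Constraint 4 (U + Z = X) on D(U)={5,6,7,8} D(Z)={3,4,5,6,7,8} D(X)={4,5,6,8}: U {5,6,7,8}->{5}; Z {3,4,5,6,7,8}->{3}; X {4,5,6,8}->{8}
So after constraint 4: D(X) = {8}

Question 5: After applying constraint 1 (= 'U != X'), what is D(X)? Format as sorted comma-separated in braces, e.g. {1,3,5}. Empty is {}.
Answer: {4,5,6,8}

Derivation:
Constraint 1 (U != X) on D(U)={5,6,7,8} D(X)={4,5,6,8}: no change
So after constraint 1: D(X) = {4,5,6,8}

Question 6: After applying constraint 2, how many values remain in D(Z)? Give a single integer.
Constraint 1 (U != X) on D(U)={5,6,7,8} D(X)={4,5,6,8}: no change
Constraint 2 (Z != X) on D(Z)={3,4,5,6,7,8} D(X)={4,5,6,8}: no change
So after constraint 2: D(Z)={3,4,5,6,7,8}, size = 6

Answer: 6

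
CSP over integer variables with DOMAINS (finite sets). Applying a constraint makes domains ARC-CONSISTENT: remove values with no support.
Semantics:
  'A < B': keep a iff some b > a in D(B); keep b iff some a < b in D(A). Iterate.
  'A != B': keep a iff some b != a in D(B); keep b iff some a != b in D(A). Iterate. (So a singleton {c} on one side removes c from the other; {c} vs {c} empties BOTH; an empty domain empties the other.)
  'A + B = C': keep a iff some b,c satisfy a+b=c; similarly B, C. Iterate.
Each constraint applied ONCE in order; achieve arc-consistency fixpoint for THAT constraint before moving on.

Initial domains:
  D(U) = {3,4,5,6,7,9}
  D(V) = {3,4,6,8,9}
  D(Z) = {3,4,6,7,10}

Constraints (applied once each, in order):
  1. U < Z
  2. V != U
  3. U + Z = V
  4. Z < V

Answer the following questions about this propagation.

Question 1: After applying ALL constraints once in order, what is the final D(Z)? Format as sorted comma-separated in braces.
Answer: {4,6}

Derivation:
Constraint 1 (U < Z) on D(U)={3,4,5,6,7,9} D(Z)={3,4,6,7,10}: Z {3,4,6,7,10}->{4,6,7,10}
Constraint 2 (V != U) on D(V)={3,4,6,8,9} D(U)={3,4,5,6,7,9}: no change
Constraint 3 (U + Z = V) on D(U)={3,4,5,6,7,9} D(Z)={4,6,7,10} D(V)={3,4,6,8,9}: U {3,4,5,6,7,9}->{3,4,5}; Z {4,6,7,10}->{4,6}; V {3,4,6,8,9}->{8,9}
Constraint 4 (Z < V) on D(Z)={4,6} D(V)={8,9}: no change
So after all 4 constraints: D(Z) = {4,6}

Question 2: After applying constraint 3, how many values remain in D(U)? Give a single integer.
Answer: 3

Derivation:
Constraint 1 (U < Z) on D(U)={3,4,5,6,7,9} D(Z)={3,4,6,7,10}: Z {3,4,6,7,10}->{4,6,7,10}
Constraint 2 (V != U) on D(V)={3,4,6,8,9} D(U)={3,4,5,6,7,9}: no change
Constraint 3 (U + Z = V) on D(U)={3,4,5,6,7,9} D(Z)={4,6,7,10} D(V)={3,4,6,8,9}: U {3,4,5,6,7,9}->{3,4,5}; Z {4,6,7,10}->{4,6}; V {3,4,6,8,9}->{8,9}
So after constraint 3: D(U)={3,4,5}, size = 3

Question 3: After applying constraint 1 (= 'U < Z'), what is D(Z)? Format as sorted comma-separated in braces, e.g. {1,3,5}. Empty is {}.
Answer: {4,6,7,10}

Derivation:
Constraint 1 (U < Z) on D(U)={3,4,5,6,7,9} D(Z)={3,4,6,7,10}: Z {3,4,6,7,10}->{4,6,7,10}
So after constraint 1: D(Z) = {4,6,7,10}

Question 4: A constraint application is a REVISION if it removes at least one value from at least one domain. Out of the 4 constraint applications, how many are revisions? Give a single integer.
Answer: 2

Derivation:
Constraint 1 (U < Z) on D(U)={3,4,5,6,7,9} D(Z)={3,4,6,7,10}: Z {3,4,6,7,10}->{4,6,7,10} => REVISION
Constraint 2 (V != U) on D(V)={3,4,6,8,9} D(U)={3,4,5,6,7,9}: no change => not a revision
Constraint 3 (U + Z = V) on D(U)={3,4,5,6,7,9} D(Z)={4,6,7,10} D(V)={3,4,6,8,9}: U {3,4,5,6,7,9}->{3,4,5}; Z {4,6,7,10}->{4,6}; V {3,4,6,8,9}->{8,9} => REVISION
Constraint 4 (Z < V) on D(Z)={4,6} D(V)={8,9}: no change => not a revision
Total revisions = 2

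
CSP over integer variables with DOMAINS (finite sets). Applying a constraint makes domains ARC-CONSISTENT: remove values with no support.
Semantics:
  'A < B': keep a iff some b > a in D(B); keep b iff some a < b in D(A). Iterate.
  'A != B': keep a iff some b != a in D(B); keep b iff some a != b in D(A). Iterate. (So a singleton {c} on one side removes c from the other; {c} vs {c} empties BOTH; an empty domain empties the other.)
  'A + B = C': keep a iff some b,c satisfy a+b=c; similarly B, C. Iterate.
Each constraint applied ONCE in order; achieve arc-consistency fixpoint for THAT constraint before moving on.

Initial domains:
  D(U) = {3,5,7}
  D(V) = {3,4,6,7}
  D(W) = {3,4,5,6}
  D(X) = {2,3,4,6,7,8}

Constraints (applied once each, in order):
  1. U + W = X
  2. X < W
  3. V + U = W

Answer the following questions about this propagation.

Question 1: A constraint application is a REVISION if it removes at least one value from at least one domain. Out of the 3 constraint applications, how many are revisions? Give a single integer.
Answer: 3

Derivation:
Constraint 1 (U + W = X) on D(U)={3,5,7} D(W)={3,4,5,6} D(X)={2,3,4,6,7,8}: U {3,5,7}->{3,5}; W {3,4,5,6}->{3,4,5}; X {2,3,4,6,7,8}->{6,7,8} => REVISION
Constraint 2 (X < W) on D(X)={6,7,8} D(W)={3,4,5}: X {6,7,8}->{}; W {3,4,5}->{} => REVISION
Constraint 3 (V + U = W) on D(V)={3,4,6,7} D(U)={3,5} D(W)={}: V {3,4,6,7}->{}; U {3,5}->{} => REVISION
Total revisions = 3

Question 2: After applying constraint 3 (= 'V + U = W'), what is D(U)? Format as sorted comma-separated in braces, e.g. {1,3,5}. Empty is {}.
Constraint 1 (U + W = X) on D(U)={3,5,7} D(W)={3,4,5,6} D(X)={2,3,4,6,7,8}: U {3,5,7}->{3,5}; W {3,4,5,6}->{3,4,5}; X {2,3,4,6,7,8}->{6,7,8}
Constraint 2 (X < W) on D(X)={6,7,8} D(W)={3,4,5}: X {6,7,8}->{}; W {3,4,5}->{}
Constraint 3 (V + U = W) on D(V)={3,4,6,7} D(U)={3,5} D(W)={}: V {3,4,6,7}->{}; U {3,5}->{}
So after constraint 3: D(U) = {}

Answer: {}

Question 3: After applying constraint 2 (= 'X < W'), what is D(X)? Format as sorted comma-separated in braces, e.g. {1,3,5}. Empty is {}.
Answer: {}

Derivation:
Constraint 1 (U + W = X) on D(U)={3,5,7} D(W)={3,4,5,6} D(X)={2,3,4,6,7,8}: U {3,5,7}->{3,5}; W {3,4,5,6}->{3,4,5}; X {2,3,4,6,7,8}->{6,7,8}
Constraint 2 (X < W) on D(X)={6,7,8} D(W)={3,4,5}: X {6,7,8}->{}; W {3,4,5}->{}
So after constraint 2: D(X) = {}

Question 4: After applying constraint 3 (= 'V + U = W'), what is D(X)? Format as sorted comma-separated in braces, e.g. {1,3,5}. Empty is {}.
Constraint 1 (U + W = X) on D(U)={3,5,7} D(W)={3,4,5,6} D(X)={2,3,4,6,7,8}: U {3,5,7}->{3,5}; W {3,4,5,6}->{3,4,5}; X {2,3,4,6,7,8}->{6,7,8}
Constraint 2 (X < W) on D(X)={6,7,8} D(W)={3,4,5}: X {6,7,8}->{}; W {3,4,5}->{}
Constraint 3 (V + U = W) on D(V)={3,4,6,7} D(U)={3,5} D(W)={}: V {3,4,6,7}->{}; U {3,5}->{}
So after constraint 3: D(X) = {}

Answer: {}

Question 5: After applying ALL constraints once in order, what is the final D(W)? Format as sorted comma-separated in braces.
Answer: {}

Derivation:
Constraint 1 (U + W = X) on D(U)={3,5,7} D(W)={3,4,5,6} D(X)={2,3,4,6,7,8}: U {3,5,7}->{3,5}; W {3,4,5,6}->{3,4,5}; X {2,3,4,6,7,8}->{6,7,8}
Constraint 2 (X < W) on D(X)={6,7,8} D(W)={3,4,5}: X {6,7,8}->{}; W {3,4,5}->{}
Constraint 3 (V + U = W) on D(V)={3,4,6,7} D(U)={3,5} D(W)={}: V {3,4,6,7}->{}; U {3,5}->{}
So after all 3 constraints: D(W) = {}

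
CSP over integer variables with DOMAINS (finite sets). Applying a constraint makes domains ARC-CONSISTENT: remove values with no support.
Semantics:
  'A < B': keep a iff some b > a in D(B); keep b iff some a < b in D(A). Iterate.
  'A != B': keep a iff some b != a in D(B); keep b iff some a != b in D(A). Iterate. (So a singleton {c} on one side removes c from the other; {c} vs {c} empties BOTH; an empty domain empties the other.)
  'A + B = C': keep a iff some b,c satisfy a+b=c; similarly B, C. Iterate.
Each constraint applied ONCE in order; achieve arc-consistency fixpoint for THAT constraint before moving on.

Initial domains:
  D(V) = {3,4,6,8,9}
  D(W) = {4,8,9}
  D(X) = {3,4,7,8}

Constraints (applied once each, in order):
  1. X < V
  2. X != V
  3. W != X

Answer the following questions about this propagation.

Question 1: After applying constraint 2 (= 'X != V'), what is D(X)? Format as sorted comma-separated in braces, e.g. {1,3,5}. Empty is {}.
Constraint 1 (X < V) on D(X)={3,4,7,8} D(V)={3,4,6,8,9}: V {3,4,6,8,9}->{4,6,8,9}
Constraint 2 (X != V) on D(X)={3,4,7,8} D(V)={4,6,8,9}: no change
So after constraint 2: D(X) = {3,4,7,8}

Answer: {3,4,7,8}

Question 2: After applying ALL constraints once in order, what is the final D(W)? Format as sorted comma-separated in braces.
Constraint 1 (X < V) on D(X)={3,4,7,8} D(V)={3,4,6,8,9}: V {3,4,6,8,9}->{4,6,8,9}
Constraint 2 (X != V) on D(X)={3,4,7,8} D(V)={4,6,8,9}: no change
Constraint 3 (W != X) on D(W)={4,8,9} D(X)={3,4,7,8}: no change
So after all 3 constraints: D(W) = {4,8,9}

Answer: {4,8,9}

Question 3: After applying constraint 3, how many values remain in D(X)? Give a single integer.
Answer: 4

Derivation:
Constraint 1 (X < V) on D(X)={3,4,7,8} D(V)={3,4,6,8,9}: V {3,4,6,8,9}->{4,6,8,9}
Constraint 2 (X != V) on D(X)={3,4,7,8} D(V)={4,6,8,9}: no change
Constraint 3 (W != X) on D(W)={4,8,9} D(X)={3,4,7,8}: no change
So after constraint 3: D(X)={3,4,7,8}, size = 4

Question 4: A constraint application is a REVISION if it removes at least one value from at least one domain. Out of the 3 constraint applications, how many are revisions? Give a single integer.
Constraint 1 (X < V) on D(X)={3,4,7,8} D(V)={3,4,6,8,9}: V {3,4,6,8,9}->{4,6,8,9} => REVISION
Constraint 2 (X != V) on D(X)={3,4,7,8} D(V)={4,6,8,9}: no change => not a revision
Constraint 3 (W != X) on D(W)={4,8,9} D(X)={3,4,7,8}: no change => not a revision
Total revisions = 1

Answer: 1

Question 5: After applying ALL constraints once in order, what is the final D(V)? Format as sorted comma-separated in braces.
Constraint 1 (X < V) on D(X)={3,4,7,8} D(V)={3,4,6,8,9}: V {3,4,6,8,9}->{4,6,8,9}
Constraint 2 (X != V) on D(X)={3,4,7,8} D(V)={4,6,8,9}: no change
Constraint 3 (W != X) on D(W)={4,8,9} D(X)={3,4,7,8}: no change
So after all 3 constraints: D(V) = {4,6,8,9}

Answer: {4,6,8,9}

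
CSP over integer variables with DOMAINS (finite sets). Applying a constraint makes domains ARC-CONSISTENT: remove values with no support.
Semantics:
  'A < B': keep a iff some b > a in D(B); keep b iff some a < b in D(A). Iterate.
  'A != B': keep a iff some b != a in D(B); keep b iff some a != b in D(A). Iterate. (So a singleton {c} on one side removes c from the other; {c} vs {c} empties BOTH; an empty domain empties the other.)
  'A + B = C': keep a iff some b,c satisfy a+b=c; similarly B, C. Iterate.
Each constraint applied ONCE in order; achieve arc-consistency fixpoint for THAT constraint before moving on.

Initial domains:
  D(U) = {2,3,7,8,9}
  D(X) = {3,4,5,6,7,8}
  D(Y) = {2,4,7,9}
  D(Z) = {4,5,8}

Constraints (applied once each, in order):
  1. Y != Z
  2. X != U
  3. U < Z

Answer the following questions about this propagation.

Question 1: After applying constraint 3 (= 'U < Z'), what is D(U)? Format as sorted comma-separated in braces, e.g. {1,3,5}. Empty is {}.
Answer: {2,3,7}

Derivation:
Constraint 1 (Y != Z) on D(Y)={2,4,7,9} D(Z)={4,5,8}: no change
Constraint 2 (X != U) on D(X)={3,4,5,6,7,8} D(U)={2,3,7,8,9}: no change
Constraint 3 (U < Z) on D(U)={2,3,7,8,9} D(Z)={4,5,8}: U {2,3,7,8,9}->{2,3,7}
So after constraint 3: D(U) = {2,3,7}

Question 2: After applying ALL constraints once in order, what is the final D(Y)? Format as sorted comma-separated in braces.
Answer: {2,4,7,9}

Derivation:
Constraint 1 (Y != Z) on D(Y)={2,4,7,9} D(Z)={4,5,8}: no change
Constraint 2 (X != U) on D(X)={3,4,5,6,7,8} D(U)={2,3,7,8,9}: no change
Constraint 3 (U < Z) on D(U)={2,3,7,8,9} D(Z)={4,5,8}: U {2,3,7,8,9}->{2,3,7}
So after all 3 constraints: D(Y) = {2,4,7,9}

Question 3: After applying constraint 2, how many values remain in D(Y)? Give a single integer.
Answer: 4

Derivation:
Constraint 1 (Y != Z) on D(Y)={2,4,7,9} D(Z)={4,5,8}: no change
Constraint 2 (X != U) on D(X)={3,4,5,6,7,8} D(U)={2,3,7,8,9}: no change
So after constraint 2: D(Y)={2,4,7,9}, size = 4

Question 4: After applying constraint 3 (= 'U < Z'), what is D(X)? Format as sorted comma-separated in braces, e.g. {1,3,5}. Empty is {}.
Answer: {3,4,5,6,7,8}

Derivation:
Constraint 1 (Y != Z) on D(Y)={2,4,7,9} D(Z)={4,5,8}: no change
Constraint 2 (X != U) on D(X)={3,4,5,6,7,8} D(U)={2,3,7,8,9}: no change
Constraint 3 (U < Z) on D(U)={2,3,7,8,9} D(Z)={4,5,8}: U {2,3,7,8,9}->{2,3,7}
So after constraint 3: D(X) = {3,4,5,6,7,8}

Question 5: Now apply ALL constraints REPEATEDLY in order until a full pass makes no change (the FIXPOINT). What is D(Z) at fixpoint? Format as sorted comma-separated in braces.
Answer: {4,5,8}

Derivation:
pass 0 (initial): D(Z)={4,5,8}
pass 1: U {2,3,7,8,9}->{2,3,7}
pass 2: no change
Fixpoint after 2 passes: D(Z) = {4,5,8}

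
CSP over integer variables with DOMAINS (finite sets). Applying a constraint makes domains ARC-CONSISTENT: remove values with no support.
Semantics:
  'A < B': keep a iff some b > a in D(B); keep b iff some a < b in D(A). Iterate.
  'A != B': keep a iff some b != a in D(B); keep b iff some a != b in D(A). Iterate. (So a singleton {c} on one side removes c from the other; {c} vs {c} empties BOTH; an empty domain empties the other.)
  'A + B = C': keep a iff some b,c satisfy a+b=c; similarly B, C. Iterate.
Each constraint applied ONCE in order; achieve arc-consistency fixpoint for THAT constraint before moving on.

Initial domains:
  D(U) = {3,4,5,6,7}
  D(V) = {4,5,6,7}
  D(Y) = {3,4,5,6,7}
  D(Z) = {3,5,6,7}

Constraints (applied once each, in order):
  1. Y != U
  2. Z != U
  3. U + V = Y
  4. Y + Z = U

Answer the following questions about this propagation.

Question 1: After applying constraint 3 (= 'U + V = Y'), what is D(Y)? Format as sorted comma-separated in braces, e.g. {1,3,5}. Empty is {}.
Answer: {7}

Derivation:
Constraint 1 (Y != U) on D(Y)={3,4,5,6,7} D(U)={3,4,5,6,7}: no change
Constraint 2 (Z != U) on D(Z)={3,5,6,7} D(U)={3,4,5,6,7}: no change
Constraint 3 (U + V = Y) on D(U)={3,4,5,6,7} D(V)={4,5,6,7} D(Y)={3,4,5,6,7}: U {3,4,5,6,7}->{3}; V {4,5,6,7}->{4}; Y {3,4,5,6,7}->{7}
So after constraint 3: D(Y) = {7}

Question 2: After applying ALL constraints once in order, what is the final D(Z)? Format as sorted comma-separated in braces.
Constraint 1 (Y != U) on D(Y)={3,4,5,6,7} D(U)={3,4,5,6,7}: no change
Constraint 2 (Z != U) on D(Z)={3,5,6,7} D(U)={3,4,5,6,7}: no change
Constraint 3 (U + V = Y) on D(U)={3,4,5,6,7} D(V)={4,5,6,7} D(Y)={3,4,5,6,7}: U {3,4,5,6,7}->{3}; V {4,5,6,7}->{4}; Y {3,4,5,6,7}->{7}
Constraint 4 (Y + Z = U) on D(Y)={7} D(Z)={3,5,6,7} D(U)={3}: Y {7}->{}; Z {3,5,6,7}->{}; U {3}->{}
So after all 4 constraints: D(Z) = {}

Answer: {}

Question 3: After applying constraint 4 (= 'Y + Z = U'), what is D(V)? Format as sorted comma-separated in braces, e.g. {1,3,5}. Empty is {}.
Answer: {4}

Derivation:
Constraint 1 (Y != U) on D(Y)={3,4,5,6,7} D(U)={3,4,5,6,7}: no change
Constraint 2 (Z != U) on D(Z)={3,5,6,7} D(U)={3,4,5,6,7}: no change
Constraint 3 (U + V = Y) on D(U)={3,4,5,6,7} D(V)={4,5,6,7} D(Y)={3,4,5,6,7}: U {3,4,5,6,7}->{3}; V {4,5,6,7}->{4}; Y {3,4,5,6,7}->{7}
Constraint 4 (Y + Z = U) on D(Y)={7} D(Z)={3,5,6,7} D(U)={3}: Y {7}->{}; Z {3,5,6,7}->{}; U {3}->{}
So after constraint 4: D(V) = {4}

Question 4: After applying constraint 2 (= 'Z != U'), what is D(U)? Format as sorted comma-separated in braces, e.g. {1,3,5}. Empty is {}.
Constraint 1 (Y != U) on D(Y)={3,4,5,6,7} D(U)={3,4,5,6,7}: no change
Constraint 2 (Z != U) on D(Z)={3,5,6,7} D(U)={3,4,5,6,7}: no change
So after constraint 2: D(U) = {3,4,5,6,7}

Answer: {3,4,5,6,7}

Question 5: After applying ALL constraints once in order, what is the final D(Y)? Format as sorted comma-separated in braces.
Answer: {}

Derivation:
Constraint 1 (Y != U) on D(Y)={3,4,5,6,7} D(U)={3,4,5,6,7}: no change
Constraint 2 (Z != U) on D(Z)={3,5,6,7} D(U)={3,4,5,6,7}: no change
Constraint 3 (U + V = Y) on D(U)={3,4,5,6,7} D(V)={4,5,6,7} D(Y)={3,4,5,6,7}: U {3,4,5,6,7}->{3}; V {4,5,6,7}->{4}; Y {3,4,5,6,7}->{7}
Constraint 4 (Y + Z = U) on D(Y)={7} D(Z)={3,5,6,7} D(U)={3}: Y {7}->{}; Z {3,5,6,7}->{}; U {3}->{}
So after all 4 constraints: D(Y) = {}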